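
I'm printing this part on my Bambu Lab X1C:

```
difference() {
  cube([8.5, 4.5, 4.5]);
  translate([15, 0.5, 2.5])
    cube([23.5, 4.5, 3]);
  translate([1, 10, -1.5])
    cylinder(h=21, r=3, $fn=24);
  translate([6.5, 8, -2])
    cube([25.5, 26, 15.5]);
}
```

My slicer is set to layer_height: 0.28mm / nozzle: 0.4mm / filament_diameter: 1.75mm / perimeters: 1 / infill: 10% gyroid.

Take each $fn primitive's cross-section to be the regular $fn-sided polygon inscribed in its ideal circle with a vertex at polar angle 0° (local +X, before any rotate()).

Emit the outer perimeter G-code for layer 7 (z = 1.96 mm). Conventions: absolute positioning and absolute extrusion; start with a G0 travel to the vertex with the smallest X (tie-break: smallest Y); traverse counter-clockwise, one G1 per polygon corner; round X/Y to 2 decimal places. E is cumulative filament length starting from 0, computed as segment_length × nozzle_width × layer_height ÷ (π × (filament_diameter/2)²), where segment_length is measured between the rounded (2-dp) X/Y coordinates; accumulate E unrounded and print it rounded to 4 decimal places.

At z = 1.96 mm: the 8.5×4.5 cube contributes its full rectangle; the cube at (15, 0.5) is not intersected at this z (z outside [2.5, 5.5]); the r=3 cylinder at (1, 10) gives a regular 24-gon of circumradius 3 (constant along its height); the 25.5×26 cube at (6.5, 8) contributes its full rectangle; Taking the first minus the rest: starting from the 8.5×4.5 cube, the r=3 cylinder at (1, 10) misses the remaining region (no effect); the 25.5×26 cube at (6.5, 8) misses the remaining region (no effect) — 1 connected region. The outline is a single polygon with 4 vertices. Extrusion per mm of travel: 0.4 × 0.28 / (π × 0.875²) = 0.046564. Accumulating E over each segment gives final E = 1.2107.

G0 X0.00 Y0.00 Z1.96
G1 X8.50 Y0.00 E0.3958
G1 X8.50 Y4.50 E0.6053
G1 X0.00 Y4.50 E1.0011
G1 X0.00 Y0.00 E1.2107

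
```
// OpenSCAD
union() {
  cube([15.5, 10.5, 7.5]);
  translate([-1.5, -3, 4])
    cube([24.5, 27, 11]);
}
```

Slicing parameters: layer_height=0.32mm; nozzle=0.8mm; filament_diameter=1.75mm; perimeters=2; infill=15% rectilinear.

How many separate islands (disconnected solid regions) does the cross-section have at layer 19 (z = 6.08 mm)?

At z = 6.08 mm: the cube is present — its section is the full 15.5×10.5 rectangle; the cube at (-1.5, -3) (footprint 24.5×27) is included at this height; Combining (union): the 15.5×10.5 cube lies entirely inside the 24.5×27 cube at (-1.5, -3), so the union is just the 24.5×27 cube at (-1.5, -3) — 1 connected region. Overall, the cross-section is a single solid region. Island count = 1.

1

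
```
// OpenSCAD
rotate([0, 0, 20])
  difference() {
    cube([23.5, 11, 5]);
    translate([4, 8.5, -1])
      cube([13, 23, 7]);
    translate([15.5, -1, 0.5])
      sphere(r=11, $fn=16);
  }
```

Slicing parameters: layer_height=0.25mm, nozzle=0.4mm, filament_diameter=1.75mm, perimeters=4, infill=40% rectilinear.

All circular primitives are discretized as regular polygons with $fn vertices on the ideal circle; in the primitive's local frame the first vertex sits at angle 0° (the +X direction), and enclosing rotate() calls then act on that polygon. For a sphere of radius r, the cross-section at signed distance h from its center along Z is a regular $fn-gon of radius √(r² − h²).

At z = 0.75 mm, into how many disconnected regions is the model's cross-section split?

2

At z = 0.75 mm: the 23.5×11 cube contributes its full rectangle; the cube at (4, 8.5) is present — its section is the full 13×23 rectangle; the r=11 sphere at (15.5, -1) slices to a regular 16-gon of circumradius 10.997 (√(r²−h²) with h=0.25 from center); After the difference (first − rest): starting from the 23.5×11 cube, the 13×23 cube at (4, 8.5) partially overlaps it — only the 32.50 mm² overlap (of its 299.00 mm²) is removed, clipping the outline; the r=11 sphere at (15.5, -1) partially overlaps it — only the 144.99 mm² overlap (of its 370.25 mm²) is removed, clipping the outline — 2 connected regions; (rotated 20° about Z; rotation is an isometry so areas/perimeters/island counts are preserved). The result has 2 disconnected regions.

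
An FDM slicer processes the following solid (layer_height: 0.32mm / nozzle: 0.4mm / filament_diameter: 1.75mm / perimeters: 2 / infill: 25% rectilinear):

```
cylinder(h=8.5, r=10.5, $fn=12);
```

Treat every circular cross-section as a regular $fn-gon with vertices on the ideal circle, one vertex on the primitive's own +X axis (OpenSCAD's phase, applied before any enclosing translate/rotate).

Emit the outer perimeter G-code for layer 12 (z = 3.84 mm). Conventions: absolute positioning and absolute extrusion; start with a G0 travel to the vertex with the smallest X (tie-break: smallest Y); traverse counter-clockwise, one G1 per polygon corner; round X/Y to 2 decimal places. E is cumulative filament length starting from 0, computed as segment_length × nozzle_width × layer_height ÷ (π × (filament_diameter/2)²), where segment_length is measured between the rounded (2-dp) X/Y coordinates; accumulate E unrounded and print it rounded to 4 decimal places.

At z = 3.84 mm: the r=10.5 cylinder gives a regular 12-gon of circumradius 10.5 (constant along its height). The outline is a single polygon with 12 vertices. Extrusion per mm of travel: 0.4 × 0.32 / (π × 0.875²) = 0.053216. Accumulating E over each segment gives final E = 3.4703.

G0 X-10.50 Y0.00 Z3.84
G1 X-9.09 Y-5.25 E0.2893
G1 X-5.25 Y-9.09 E0.5783
G1 X0.00 Y-10.50 E0.8676
G1 X5.25 Y-9.09 E1.1569
G1 X9.09 Y-5.25 E1.4458
G1 X10.50 Y0.00 E1.7351
G1 X9.09 Y5.25 E2.0244
G1 X5.25 Y9.09 E2.3134
G1 X0.00 Y10.50 E2.6027
G1 X-5.25 Y9.09 E2.8920
G1 X-9.09 Y5.25 E3.1810
G1 X-10.50 Y0.00 E3.4703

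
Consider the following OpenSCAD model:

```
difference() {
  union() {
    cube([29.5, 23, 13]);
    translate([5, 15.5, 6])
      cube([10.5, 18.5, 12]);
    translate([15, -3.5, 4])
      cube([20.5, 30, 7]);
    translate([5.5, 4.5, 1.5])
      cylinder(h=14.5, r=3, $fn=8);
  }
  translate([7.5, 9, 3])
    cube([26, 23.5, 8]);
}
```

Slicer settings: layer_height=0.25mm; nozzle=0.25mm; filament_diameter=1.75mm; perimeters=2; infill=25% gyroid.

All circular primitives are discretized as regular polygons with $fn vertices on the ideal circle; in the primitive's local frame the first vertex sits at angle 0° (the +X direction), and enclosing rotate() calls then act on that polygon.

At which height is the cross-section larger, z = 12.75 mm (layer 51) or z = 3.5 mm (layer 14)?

layer 51 (z = 12.75 mm)

Layer 51 (z = 12.75): the cube is present — its section is the full 29.5×23 rectangle (area 678.50 mm²); the cube at (5, 15.5) (footprint 10.5×18.5) is included at this height (area 194.25 mm²); the cube at (15, -3.5) is not intersected at this z (z outside [4, 11]); the cylinder at (5.5, 4.5): section is a regular 8-gon, circumradius r=3 (area = (8/2)·3.000²·sin(360°/8) = 25.46 mm²); Taking the union: the regions partially overlap — summed areas 898.21 mm² minus the doubly-counted overlap 104.21 mm² gives 794.00 mm² — area = 794.00 mm²; the cube at (7.5, 9) is absent (z outside [3, 11]); After the difference (first − rest): none of the subtracted shapes is present at this height, so the result so far is unchanged — area = 794.00 mm². So its area = 794.00 mm². Layer 14 (z = 3.5): the cube (footprint 29.5×23) is included at this height (area 678.50 mm²); the cube at (5, 15.5) is not intersected at this z (z outside [6, 18]); the cube at (15, -3.5) is not intersected at this z (z outside [4, 11]); the cylinder at (5.5, 4.5): section is a regular 8-gon, circumradius r=3 (area = (8/2)·3.000²·sin(360°/8) = 25.46 mm²); Combining (union): the r=3 cylinder at (5.5, 4.5) lies entirely inside the 29.5×23 cube, so the union is just the 29.5×23 cube — area = 678.50 mm²; the cube at (7.5, 9) is present — its section is the full 26×23.5 rectangle (area 611.00 mm²); Subtracting the remaining from the first: starting from the result so far (678.50 mm²), the 26×23.5 cube at (7.5, 9) partially overlaps it — only the 308.00 mm² overlap (of its 611.00 mm²) is removed, clipping the outline — area = 370.50 mm². So its area = 370.50 mm². Layer 51 is larger (794.00 vs 370.50 mm²).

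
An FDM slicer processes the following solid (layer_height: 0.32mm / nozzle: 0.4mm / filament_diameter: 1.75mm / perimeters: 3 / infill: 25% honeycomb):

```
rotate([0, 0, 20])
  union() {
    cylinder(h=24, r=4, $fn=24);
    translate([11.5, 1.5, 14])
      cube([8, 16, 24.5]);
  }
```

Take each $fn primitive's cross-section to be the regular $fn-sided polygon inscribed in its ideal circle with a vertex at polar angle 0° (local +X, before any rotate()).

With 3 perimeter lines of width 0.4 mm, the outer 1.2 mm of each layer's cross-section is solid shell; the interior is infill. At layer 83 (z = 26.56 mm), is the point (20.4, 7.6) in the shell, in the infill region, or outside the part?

At z = 26.56 mm: the cylinder is not intersected at this z (z outside [0, 24]); the 8×16 cube at (11.5, 1.5) contributes its full rectangle; Combining (union): only the 8×16 cube at (11.5, 1.5) is present, so the union is just that shape — 1 connected region; (whole slice rotated 20° about Z — lengths, areas and connectivity unchanged). Overall, the cross-section is a single solid region. Undo the 20° rotation: the query point maps to (21.769, 0.164) in the un-rotated model frame. The nearest boundary edge runs (11.50, 1.50)→(19.50, 1.50); distance from the point to it = 2.63 mm. The point is not inside any of the regions above, so it lies outside the cross-section (2.63 mm from the nearest boundary).

outside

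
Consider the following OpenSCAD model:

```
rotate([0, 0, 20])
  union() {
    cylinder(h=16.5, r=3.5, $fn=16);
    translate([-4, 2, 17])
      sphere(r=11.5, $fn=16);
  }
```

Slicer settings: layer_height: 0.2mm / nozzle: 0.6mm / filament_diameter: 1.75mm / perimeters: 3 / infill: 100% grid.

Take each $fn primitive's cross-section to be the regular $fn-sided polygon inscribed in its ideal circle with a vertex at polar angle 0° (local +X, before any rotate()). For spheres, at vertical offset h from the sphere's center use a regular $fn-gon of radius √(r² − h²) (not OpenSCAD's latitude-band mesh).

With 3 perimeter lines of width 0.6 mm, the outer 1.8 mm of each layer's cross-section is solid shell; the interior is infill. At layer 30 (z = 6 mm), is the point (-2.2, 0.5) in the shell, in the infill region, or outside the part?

At z = 6 mm: the cylinder: section is a regular 16-gon, circumradius r=3.5; the r=11.5 sphere at (-4, 2) slices to a regular 16-gon of circumradius 3.354 (√(r²−h²) with h=11 from center); Merging all regions: the regions partially overlap (shared area 8.08 mm²), so overlapping operands fuse into one piece — 1 connected region; (rotated 20° about Z; rotation is an isometry so areas/perimeters/island counts are preserved). Overall, the cross-section is a single solid region. Undo the 20° rotation: the query point maps to (-1.896, 1.222) in the un-rotated model frame. The nearest boundary edge runs (-1.63, 4.37)→(-0.92, 3.32); distance from the point to it = 2.31 mm. The point is inside the cross-section and 2.31 mm from the nearest boundary — more than the 1.8 mm shell width (3 × 0.6), so it's in the infill interior.

infill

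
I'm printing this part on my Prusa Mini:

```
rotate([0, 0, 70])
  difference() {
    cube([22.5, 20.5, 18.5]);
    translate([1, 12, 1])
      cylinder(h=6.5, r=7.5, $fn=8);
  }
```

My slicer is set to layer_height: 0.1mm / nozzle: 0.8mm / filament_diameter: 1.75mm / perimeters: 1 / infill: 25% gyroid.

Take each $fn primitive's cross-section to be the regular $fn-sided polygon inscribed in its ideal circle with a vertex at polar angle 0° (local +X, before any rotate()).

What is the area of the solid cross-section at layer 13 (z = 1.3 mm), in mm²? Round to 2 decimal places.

At z = 1.3 mm: the 22.5×20.5 cube contributes its full rectangle (area 461.25 mm²); the r=7.5 cylinder at (1, 12) contributes a regular 8-gon of circumradius 7.5 (area = (8/2)·7.500²·sin(360°/8) = 159.10 mm²); Taking the first minus the rest: starting from the 22.5×20.5 cube (461.25 mm²), the r=7.5 cylinder at (1, 12) partially overlaps it — only the 94.14 mm² overlap (of its 159.10 mm²) is removed, clipping the outline — area = 367.11 mm²; (rotated 70° about Z; rotation is an isometry so areas/perimeters/island counts are preserved). Overall, the cross-section is a single solid region. Net area = 367.11 mm².

367.11 mm²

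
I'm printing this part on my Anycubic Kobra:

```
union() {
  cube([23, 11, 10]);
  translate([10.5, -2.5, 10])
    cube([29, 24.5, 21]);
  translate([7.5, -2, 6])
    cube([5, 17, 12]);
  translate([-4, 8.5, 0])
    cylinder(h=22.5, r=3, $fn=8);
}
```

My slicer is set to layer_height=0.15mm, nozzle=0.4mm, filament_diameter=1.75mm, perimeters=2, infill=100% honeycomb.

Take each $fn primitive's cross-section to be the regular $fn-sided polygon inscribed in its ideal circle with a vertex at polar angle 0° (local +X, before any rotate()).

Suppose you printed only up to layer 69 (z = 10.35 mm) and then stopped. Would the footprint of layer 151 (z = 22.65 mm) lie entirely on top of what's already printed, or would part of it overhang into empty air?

entirely on top

Compare the two slices. At z = 10.35: the cube is absent (z outside [0, 10]); the 29×24.5 cube at (10.5, -2.5) contributes its full rectangle (area 710.50 mm²); the cube at (7.5, -2) (footprint 5×17) is included at this height (area 85.00 mm²); the r=3 cylinder at (-4, 8.5) gives a regular 8-gon of circumradius 3 (constant along its height) (area = (8/2)·3.000²·sin(360°/8) = 25.46 mm²); Taking the union: the regions partially overlap — summed areas 820.96 mm² minus the doubly-counted overlap 34.00 mm² gives 786.96 mm² — area = 786.96 mm². At z = 22.65: the cube is not intersected at this z (z outside [0, 10]); the 29×24.5 cube at (10.5, -2.5) contributes its full rectangle (area 710.50 mm²); the cube at (7.5, -2) does not reach this height (z outside [6, 18]); the cylinder at (-4, 8.5) does not reach this height (z outside [0, 22.5]); Combining (union): only the 29×24.5 cube at (10.5, -2.5) is present, so the union is just that shape — area = 710.50 mm². Checking containment: the cross-section at z = 22.65 is a subset of the cross-section at z = 10.35.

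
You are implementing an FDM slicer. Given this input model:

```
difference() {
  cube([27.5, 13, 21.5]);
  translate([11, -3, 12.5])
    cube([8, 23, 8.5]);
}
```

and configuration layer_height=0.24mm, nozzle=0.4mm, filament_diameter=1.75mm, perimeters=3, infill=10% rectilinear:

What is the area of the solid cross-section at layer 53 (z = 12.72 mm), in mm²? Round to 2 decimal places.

At z = 12.72 mm: the cube is present — its section is the full 27.5×13 rectangle (area 357.50 mm²); the 8×23 cube at (11, -3) contributes its full rectangle (area 184.00 mm²); After the difference (first − rest): starting from the 27.5×13 cube (357.50 mm²), the 8×23 cube at (11, -3) partially overlaps it — only the 104.00 mm² overlap (of its 184.00 mm²) is removed, clipping the outline — area = 253.50 mm². Overall, the cross-section has 2 separate islands. Net area = 253.50 mm².

253.50 mm²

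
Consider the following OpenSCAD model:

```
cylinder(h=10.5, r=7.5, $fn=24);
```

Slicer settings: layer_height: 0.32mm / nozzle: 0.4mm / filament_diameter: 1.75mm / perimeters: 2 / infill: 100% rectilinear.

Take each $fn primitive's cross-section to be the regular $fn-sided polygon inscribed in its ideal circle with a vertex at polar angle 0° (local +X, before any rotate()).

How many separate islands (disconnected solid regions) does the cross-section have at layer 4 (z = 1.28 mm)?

At z = 1.28 mm: the r=7.5 cylinder contributes a regular 24-gon of circumradius 7.5. Overall, the cross-section is a single solid region. Island count = 1.

1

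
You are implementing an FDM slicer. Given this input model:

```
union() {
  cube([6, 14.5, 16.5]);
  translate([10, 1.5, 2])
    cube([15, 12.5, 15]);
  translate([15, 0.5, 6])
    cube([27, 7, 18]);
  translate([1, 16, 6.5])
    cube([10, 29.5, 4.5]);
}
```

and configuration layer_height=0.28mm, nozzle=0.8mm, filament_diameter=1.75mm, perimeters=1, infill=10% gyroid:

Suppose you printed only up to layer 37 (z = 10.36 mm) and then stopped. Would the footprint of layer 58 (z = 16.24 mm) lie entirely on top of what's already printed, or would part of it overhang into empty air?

entirely on top

Compare the two slices. At z = 10.36: the cube (footprint 6×14.5) is included at this height (area 87.00 mm²); the 15×12.5 cube at (10, 1.5) contributes its full rectangle (area 187.50 mm²); the cube at (15, 0.5) is present — its section is the full 27×7 rectangle (area 189.00 mm²); the 10×29.5 cube at (1, 16) contributes its full rectangle (area 295.00 mm²); Combining (union): the regions partially overlap — summed areas 758.50 mm² minus the doubly-counted overlap 60.00 mm² gives 698.50 mm² — area = 698.50 mm². At z = 16.24: the cube (footprint 6×14.5) is included at this height (area 87.00 mm²); the cube at (10, 1.5) is present — its section is the full 15×12.5 rectangle (area 187.50 mm²); the cube at (15, 0.5) (footprint 27×7) is included at this height (area 189.00 mm²); the cube at (1, 16) is absent (z outside [6.5, 11]); Merging all regions: the regions partially overlap — summed areas 463.50 mm² minus the doubly-counted overlap 60.00 mm² gives 403.50 mm² — area = 403.50 mm². Checking containment: the cross-section at z = 16.24 is a subset of the cross-section at z = 10.36.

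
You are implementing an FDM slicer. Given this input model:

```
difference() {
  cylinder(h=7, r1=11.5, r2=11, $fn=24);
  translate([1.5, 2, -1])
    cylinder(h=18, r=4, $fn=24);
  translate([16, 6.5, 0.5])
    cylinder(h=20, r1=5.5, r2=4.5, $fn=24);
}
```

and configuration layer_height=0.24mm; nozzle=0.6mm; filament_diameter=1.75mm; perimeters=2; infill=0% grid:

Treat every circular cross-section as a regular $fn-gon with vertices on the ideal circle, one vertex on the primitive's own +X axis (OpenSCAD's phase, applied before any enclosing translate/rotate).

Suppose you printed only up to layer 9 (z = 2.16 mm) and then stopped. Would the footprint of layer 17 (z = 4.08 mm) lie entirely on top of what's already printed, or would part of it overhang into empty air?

entirely on top

Compare the two slices. At z = 2.16: the cone contributes a regular 24-gon of circumradius 11.346 (interpolated between r1=11.5 and r2=11 at t=0.309) (area = (24/2)·11.346²·sin(360°/24) = 399.80 mm²); the r=4 cylinder at (1.5, 2) contributes a regular 24-gon of circumradius 4 (area = (24/2)·4.000²·sin(360°/24) = 49.69 mm²); the cone at (16, 6.5): at t=0.083 of its height the radius interpolates to r₁+(r₂−r₁)t = 5.417, giving a regular 24-gon of that circumradius (area = (24/2)·5.417²·sin(360°/24) = 91.14 mm²); After the difference (first − rest): starting from the cone (399.80 mm²), the r=4 cylinder at (1.5, 2) lies wholly inside it (removes its full 49.69 mm² and its 25.06 mm outline becomes a hole wall); the cone at (16, 6.5) misses the remaining region (no effect) — area = 350.11 mm². At z = 4.08: the cone (r1=11.5→r2=11) has section circumradius 11.209 here — a regular 24-gon (area = (24/2)·11.209²·sin(360°/24) = 390.19 mm²); the r=4 cylinder at (1.5, 2) gives a regular 24-gon of circumradius 4 (constant along its height) (area = (24/2)·4.000²·sin(360°/24) = 49.69 mm²); the cone at (16, 6.5): at t=0.179 of its height the radius interpolates to r₁+(r₂−r₁)t = 5.321, giving a regular 24-gon of that circumradius (area = (24/2)·5.321²·sin(360°/24) = 87.94 mm²); Taking the first minus the rest: starting from the cone (390.19 mm²), the r=4 cylinder at (1.5, 2) lies wholly inside it (removes its full 49.69 mm² and its 25.06 mm outline becomes a hole wall); the cone at (16, 6.5) misses the remaining region (no effect) — area = 340.50 mm². Checking containment: the cross-section at z = 4.08 is a subset of the cross-section at z = 2.16.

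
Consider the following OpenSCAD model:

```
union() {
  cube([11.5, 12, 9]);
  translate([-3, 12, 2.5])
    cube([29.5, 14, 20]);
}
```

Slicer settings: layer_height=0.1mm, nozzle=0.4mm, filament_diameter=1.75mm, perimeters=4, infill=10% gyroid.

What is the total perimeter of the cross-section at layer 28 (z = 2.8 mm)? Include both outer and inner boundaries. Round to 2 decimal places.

At z = 2.8 mm: the 11.5×12 cube contributes its full rectangle (perimeter 47.00 mm); the cube at (-3, 12) (footprint 29.5×14) is included at this height (perimeter 87.00 mm); Merging all regions: the 2 present regions share edge segments without overlapping in area, so areas simply add but the touching pieces fuse into one outline (the shared edge portions become interior and drop out of the boundary) — boundary = 111.00 mm. Overall, the cross-section is a single solid region. Total boundary length (outer) = 111.00 mm.

111.00 mm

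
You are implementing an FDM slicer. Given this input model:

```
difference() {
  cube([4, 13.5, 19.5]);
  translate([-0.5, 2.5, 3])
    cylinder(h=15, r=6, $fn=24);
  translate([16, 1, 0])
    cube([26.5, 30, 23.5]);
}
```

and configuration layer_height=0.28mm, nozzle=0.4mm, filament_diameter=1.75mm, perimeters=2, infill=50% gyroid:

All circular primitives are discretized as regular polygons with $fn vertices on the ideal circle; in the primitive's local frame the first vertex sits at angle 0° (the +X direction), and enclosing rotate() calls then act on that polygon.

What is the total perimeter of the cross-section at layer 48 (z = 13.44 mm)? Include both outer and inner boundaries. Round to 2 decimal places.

20.78 mm

At z = 13.44 mm: the cube is present — its section is the full 4×13.5 rectangle (perimeter 35.00 mm); the r=6 cylinder at (-0.5, 2.5) gives a regular 24-gon of circumradius 6 (constant along its height) (perimeter = 2·24·6.000·sin(180°/24) = 37.59 mm); the cube at (16, 1) (footprint 26.5×30) is included at this height (perimeter 113.00 mm); After the difference (first − rest): starting from the 4×13.5 cube, the r=6 cylinder at (-0.5, 2.5) partially overlaps it — only the 31.04 mm² overlap (of its 111.81 mm²) is removed, clipping the outline; the 26.5×30 cube at (16, 1) misses the remaining region (no effect) — boundary = 20.78 mm. Overall, the cross-section is a single solid region. Total boundary length (outer) = 20.78 mm.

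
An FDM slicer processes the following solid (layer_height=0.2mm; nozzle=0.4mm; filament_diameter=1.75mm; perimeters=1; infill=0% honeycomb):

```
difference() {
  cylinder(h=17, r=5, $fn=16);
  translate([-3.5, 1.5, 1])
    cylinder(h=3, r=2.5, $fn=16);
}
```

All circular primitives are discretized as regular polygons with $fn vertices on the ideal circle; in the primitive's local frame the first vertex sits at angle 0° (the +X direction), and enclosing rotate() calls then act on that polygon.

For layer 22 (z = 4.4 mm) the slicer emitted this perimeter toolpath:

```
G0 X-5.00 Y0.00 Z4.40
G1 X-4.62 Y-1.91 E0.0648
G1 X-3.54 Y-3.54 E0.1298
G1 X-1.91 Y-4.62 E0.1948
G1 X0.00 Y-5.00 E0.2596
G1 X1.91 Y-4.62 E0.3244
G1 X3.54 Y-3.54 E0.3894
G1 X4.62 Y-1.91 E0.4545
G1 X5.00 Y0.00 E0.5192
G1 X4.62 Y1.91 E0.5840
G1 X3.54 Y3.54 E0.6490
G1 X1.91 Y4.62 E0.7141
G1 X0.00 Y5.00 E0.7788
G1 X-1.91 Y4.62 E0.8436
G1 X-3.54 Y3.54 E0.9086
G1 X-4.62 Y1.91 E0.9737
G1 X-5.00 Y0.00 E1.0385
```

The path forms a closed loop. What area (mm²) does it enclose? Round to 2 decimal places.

Apply the shoelace formula to the sequence of (X, Y) vertices; enclosed area = 76.57 mm².

76.57 mm²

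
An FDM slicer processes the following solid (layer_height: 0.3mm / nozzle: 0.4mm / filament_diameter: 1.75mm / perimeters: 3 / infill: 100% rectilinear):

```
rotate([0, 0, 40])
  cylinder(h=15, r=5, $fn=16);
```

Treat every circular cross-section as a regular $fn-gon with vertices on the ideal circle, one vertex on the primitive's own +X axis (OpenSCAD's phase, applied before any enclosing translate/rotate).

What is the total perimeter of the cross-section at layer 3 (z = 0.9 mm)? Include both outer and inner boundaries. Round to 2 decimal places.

At z = 0.9 mm: the r=5 cylinder gives a regular 16-gon of circumradius 5 (constant along its height) (perimeter = 2·16·5.000·sin(180°/16) = 31.21 mm); (whole slice rotated 40° about Z — lengths, areas and connectivity unchanged). Overall, the cross-section is a single solid region. Total boundary length (outer) = 31.21 mm.

31.21 mm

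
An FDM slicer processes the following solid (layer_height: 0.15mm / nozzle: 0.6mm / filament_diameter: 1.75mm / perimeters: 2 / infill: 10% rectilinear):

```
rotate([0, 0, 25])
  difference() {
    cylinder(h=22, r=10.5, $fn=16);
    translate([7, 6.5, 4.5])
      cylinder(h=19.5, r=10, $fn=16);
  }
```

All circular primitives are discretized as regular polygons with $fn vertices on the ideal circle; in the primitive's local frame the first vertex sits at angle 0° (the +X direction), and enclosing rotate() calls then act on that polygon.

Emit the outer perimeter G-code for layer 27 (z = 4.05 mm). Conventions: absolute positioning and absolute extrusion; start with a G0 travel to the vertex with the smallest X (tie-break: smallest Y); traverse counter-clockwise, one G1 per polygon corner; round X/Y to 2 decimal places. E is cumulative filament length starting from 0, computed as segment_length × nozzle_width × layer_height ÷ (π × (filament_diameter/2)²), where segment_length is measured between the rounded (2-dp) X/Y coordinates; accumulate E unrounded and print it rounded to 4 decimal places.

G0 X-10.49 Y-0.46 Z4.05
G1 X-9.52 Y-4.44 E0.1533
G1 X-7.09 Y-7.74 E0.3066
G1 X-3.59 Y-9.87 E0.4599
G1 X0.46 Y-10.49 E0.6132
G1 X4.44 Y-9.52 E0.7665
G1 X7.74 Y-7.09 E0.9199
G1 X9.87 Y-3.59 E1.0732
G1 X10.49 Y0.46 E1.2265
G1 X9.52 Y4.44 E1.3798
G1 X7.09 Y7.74 E1.5331
G1 X3.59 Y9.87 E1.6864
G1 X-0.46 Y10.49 E1.8397
G1 X-4.44 Y9.52 E1.9930
G1 X-7.74 Y7.09 E2.1463
G1 X-9.87 Y3.59 E2.2996
G1 X-10.49 Y-0.46 E2.4530

At z = 4.05 mm: the r=10.5 cylinder gives a regular 16-gon of circumradius 10.5 (constant along its height); the cylinder at (7, 6.5) is not intersected at this z (z outside [4.5, 24]); Subtracting the remaining from the first: none of the subtracted shapes is present at this height, so the r=10.5 cylinder is unchanged — 1 connected region; (rotated 25° about Z; rotation is an isometry so areas/perimeters/island counts are preserved). The outline is a single polygon with 16 vertices. Extrusion per mm of travel: 0.6 × 0.15 / (π × 0.875²) = 0.037418. Accumulating E over each segment gives final E = 2.4530.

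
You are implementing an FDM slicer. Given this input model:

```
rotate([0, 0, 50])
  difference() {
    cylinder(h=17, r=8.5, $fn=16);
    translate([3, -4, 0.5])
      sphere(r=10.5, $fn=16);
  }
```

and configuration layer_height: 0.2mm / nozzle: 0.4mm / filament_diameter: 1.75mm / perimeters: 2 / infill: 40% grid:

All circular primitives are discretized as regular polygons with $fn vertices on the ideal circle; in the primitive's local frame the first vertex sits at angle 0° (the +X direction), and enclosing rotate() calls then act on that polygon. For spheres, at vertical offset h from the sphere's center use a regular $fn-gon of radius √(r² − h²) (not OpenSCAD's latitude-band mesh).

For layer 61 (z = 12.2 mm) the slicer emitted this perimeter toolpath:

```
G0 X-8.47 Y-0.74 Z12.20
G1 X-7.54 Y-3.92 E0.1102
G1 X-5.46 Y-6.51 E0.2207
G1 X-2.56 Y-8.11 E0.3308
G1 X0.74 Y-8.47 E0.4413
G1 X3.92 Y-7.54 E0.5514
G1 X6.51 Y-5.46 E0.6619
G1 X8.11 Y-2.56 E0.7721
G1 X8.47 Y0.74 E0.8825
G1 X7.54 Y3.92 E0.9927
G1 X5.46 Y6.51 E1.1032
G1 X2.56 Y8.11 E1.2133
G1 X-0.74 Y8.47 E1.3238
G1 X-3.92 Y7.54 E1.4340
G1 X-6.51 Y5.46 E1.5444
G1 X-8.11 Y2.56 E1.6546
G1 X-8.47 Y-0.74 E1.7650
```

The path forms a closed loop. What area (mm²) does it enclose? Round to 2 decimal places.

Apply the shoelace formula to the sequence of (X, Y) vertices; enclosed area = 221.21 mm².

221.21 mm²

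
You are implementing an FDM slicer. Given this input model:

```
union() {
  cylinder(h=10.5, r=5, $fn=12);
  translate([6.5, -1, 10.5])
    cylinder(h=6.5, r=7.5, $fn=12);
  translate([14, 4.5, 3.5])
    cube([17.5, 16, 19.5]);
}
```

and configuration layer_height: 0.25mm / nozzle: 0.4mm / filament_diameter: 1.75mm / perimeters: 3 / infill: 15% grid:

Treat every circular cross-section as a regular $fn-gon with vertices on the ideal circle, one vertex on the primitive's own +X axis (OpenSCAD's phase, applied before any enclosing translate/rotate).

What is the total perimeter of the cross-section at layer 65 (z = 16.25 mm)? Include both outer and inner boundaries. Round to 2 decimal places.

113.59 mm

At z = 16.25 mm: the cylinder is absent (z outside [0, 10.5]); the cylinder at (6.5, -1): section is a regular 12-gon, circumradius r=7.5 (perimeter = 2·12·7.500·sin(180°/12) = 46.59 mm); the cube at (14, 4.5) (footprint 17.5×16) is included at this height (perimeter 67.00 mm); Combining (union): the 2 present regions are separate (no shared area or edge), so areas and boundary lengths simply add and each stays a separate island — boundary = 113.59 mm. Overall, the cross-section has 2 separate islands. Total boundary length (outer) = 113.59 mm.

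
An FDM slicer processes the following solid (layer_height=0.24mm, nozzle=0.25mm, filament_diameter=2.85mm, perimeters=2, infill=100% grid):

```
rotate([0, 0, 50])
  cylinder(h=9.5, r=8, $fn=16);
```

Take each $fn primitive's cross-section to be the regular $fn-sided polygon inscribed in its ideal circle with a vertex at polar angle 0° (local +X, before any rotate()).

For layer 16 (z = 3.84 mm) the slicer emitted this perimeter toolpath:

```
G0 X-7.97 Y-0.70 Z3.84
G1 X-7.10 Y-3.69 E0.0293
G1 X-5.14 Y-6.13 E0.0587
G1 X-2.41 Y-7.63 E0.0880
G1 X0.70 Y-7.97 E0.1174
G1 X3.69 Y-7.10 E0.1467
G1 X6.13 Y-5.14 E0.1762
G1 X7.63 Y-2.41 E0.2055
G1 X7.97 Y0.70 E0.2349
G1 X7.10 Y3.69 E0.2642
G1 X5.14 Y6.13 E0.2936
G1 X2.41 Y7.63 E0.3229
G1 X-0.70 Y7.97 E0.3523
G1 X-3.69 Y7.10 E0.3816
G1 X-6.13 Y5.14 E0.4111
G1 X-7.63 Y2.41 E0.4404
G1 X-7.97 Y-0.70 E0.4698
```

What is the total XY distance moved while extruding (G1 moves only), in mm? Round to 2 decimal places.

49.95 mm

Sum the Euclidean lengths of each G1 segment: total = 49.95 mm.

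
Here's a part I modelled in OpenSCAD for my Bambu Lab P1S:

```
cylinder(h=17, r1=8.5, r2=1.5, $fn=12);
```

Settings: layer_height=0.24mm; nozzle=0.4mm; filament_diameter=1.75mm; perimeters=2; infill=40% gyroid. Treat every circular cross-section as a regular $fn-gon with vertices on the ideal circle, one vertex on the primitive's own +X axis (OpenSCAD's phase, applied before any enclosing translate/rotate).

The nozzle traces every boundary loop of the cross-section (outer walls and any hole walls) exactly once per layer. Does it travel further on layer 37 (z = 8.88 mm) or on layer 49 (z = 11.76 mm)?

layer 37 (z = 8.88 mm)

Layer 37 (z = 8.88): the cone contributes a regular 12-gon of circumradius 4.844 (interpolated between r1=8.5 and r2=1.5 at t=0.522) (perimeter = 2·12·4.844·sin(180°/12) = 30.09 mm). So its perimeter = 30.09 mm. Layer 49 (z = 11.76): the cone: at t=0.692 of its height the radius interpolates to r₁+(r₂−r₁)t = 3.658, giving a regular 12-gon of that circumradius (perimeter = 2·12·3.658·sin(180°/12) = 22.72 mm). So its perimeter = 22.72 mm. Layer 37 is larger (30.09 vs 22.72 mm).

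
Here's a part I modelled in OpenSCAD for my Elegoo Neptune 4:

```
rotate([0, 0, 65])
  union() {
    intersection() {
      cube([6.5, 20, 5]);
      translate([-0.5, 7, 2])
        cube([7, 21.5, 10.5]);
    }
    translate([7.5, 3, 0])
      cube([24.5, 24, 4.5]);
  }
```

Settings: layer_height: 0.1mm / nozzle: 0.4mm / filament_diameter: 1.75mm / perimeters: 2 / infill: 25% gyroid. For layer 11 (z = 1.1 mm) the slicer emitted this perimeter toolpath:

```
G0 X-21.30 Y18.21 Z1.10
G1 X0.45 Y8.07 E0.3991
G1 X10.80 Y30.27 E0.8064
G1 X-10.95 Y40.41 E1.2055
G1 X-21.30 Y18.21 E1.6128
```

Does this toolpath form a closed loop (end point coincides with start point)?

yes

Start point (G0): (-21.30, 18.21). End point (last G1): the path returns to the start — closed.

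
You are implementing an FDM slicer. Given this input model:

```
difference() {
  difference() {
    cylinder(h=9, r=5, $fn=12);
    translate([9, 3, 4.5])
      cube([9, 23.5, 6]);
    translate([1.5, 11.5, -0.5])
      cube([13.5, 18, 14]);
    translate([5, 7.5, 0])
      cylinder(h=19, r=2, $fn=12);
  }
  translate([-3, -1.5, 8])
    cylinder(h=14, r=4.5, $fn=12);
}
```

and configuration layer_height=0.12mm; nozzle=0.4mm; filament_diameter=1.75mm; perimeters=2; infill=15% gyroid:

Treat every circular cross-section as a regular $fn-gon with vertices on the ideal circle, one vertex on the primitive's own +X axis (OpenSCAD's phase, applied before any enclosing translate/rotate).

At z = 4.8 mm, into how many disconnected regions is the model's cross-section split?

At z = 4.8 mm: the cylinder: section is a regular 12-gon, circumradius r=5; the cube at (9, 3) (footprint 9×23.5) is included at this height; the 13.5×18 cube at (1.5, 11.5) contributes its full rectangle; the cylinder at (5, 7.5): section is a regular 12-gon, circumradius r=2; Subtracting the remaining from the first: starting from the r=5 cylinder, the 9×23.5 cube at (9, 3) misses the remaining region (no effect); the 13.5×18 cube at (1.5, 11.5) misses the remaining region (no effect); the r=2 cylinder at (5, 7.5) misses the remaining region (no effect) — 1 connected region; the cylinder at (-3, -1.5) does not reach this height (z outside [8, 22]); After the difference (first − rest): none of the subtracted shapes is present at this height, so the result so far is unchanged — 1 connected region. The result has 1 disconnected region.

1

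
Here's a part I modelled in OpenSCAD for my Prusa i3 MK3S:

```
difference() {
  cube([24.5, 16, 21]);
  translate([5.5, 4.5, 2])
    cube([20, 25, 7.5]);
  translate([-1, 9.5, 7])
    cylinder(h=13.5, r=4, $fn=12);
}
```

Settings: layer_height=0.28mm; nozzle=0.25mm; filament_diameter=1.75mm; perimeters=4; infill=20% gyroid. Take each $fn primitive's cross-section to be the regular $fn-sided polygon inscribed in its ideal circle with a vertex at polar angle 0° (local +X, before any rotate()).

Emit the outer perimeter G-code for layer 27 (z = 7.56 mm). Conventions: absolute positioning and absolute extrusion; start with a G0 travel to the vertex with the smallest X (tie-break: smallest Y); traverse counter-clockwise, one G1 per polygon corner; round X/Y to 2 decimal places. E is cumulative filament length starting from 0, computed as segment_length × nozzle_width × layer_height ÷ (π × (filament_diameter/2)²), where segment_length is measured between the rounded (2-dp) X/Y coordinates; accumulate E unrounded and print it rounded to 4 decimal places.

G0 X0.00 Y0.00 Z7.56
G1 X24.50 Y0.00 E0.7130
G1 X24.50 Y4.50 E0.8440
G1 X5.50 Y4.50 E1.3969
G1 X5.50 Y16.00 E1.7316
G1 X0.00 Y16.00 E1.8917
G1 X0.00 Y13.23 E1.9723
G1 X1.00 Y12.96 E2.0024
G1 X2.46 Y11.50 E2.0625
G1 X3.00 Y9.50 E2.1228
G1 X2.46 Y7.50 E2.1831
G1 X1.00 Y6.04 E2.2432
G1 X0.00 Y5.77 E2.2733
G1 X0.00 Y0.00 E2.4413

At z = 7.56 mm: the cube is present — its section is the full 24.5×16 rectangle; the cube at (5.5, 4.5) is present — its section is the full 20×25 rectangle; the r=4 cylinder at (-1, 9.5) contributes a regular 12-gon of circumradius 4; After the difference (first − rest): starting from the 24.5×16 cube, the 20×25 cube at (5.5, 4.5) partially overlaps it — only the 218.50 mm² overlap (of its 500.00 mm²) is removed, clipping the outline; the r=4 cylinder at (-1, 9.5) partially overlaps it — only the 16.27 mm² overlap (of its 48.00 mm²) is removed, clipping the outline — 1 connected region. The outline is a single polygon with 13 vertices. Extrusion per mm of travel: 0.25 × 0.28 / (π × 0.875²) = 0.029103. Accumulating E over each segment gives final E = 2.4413.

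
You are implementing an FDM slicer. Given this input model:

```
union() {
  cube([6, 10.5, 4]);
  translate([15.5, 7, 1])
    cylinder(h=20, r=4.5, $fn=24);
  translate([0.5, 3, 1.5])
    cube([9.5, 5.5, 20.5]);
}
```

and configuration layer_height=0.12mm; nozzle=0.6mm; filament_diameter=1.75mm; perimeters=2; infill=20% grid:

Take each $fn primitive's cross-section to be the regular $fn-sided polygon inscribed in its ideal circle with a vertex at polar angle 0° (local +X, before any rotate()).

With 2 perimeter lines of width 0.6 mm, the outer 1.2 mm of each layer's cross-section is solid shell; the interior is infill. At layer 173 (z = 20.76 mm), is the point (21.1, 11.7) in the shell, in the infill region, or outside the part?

At z = 20.76 mm: the cube is absent (z outside [0, 4]); the cylinder at (15.5, 7): section is a regular 24-gon, circumradius r=4.5; the cube at (0.5, 3) is present — its section is the full 9.5×5.5 rectangle; Combining (union): the 2 present regions are separate (no shared area or edge), so areas and boundary lengths simply add and each stays a separate island — 2 connected regions. Overall, the cross-section has 2 separate islands. The nearest boundary edge runs (18.68, 10.18)→(19.40, 9.25); distance from the point to it = 2.84 mm. The point is not inside any of the regions above, so it lies outside the cross-section (2.84 mm from the nearest boundary).

outside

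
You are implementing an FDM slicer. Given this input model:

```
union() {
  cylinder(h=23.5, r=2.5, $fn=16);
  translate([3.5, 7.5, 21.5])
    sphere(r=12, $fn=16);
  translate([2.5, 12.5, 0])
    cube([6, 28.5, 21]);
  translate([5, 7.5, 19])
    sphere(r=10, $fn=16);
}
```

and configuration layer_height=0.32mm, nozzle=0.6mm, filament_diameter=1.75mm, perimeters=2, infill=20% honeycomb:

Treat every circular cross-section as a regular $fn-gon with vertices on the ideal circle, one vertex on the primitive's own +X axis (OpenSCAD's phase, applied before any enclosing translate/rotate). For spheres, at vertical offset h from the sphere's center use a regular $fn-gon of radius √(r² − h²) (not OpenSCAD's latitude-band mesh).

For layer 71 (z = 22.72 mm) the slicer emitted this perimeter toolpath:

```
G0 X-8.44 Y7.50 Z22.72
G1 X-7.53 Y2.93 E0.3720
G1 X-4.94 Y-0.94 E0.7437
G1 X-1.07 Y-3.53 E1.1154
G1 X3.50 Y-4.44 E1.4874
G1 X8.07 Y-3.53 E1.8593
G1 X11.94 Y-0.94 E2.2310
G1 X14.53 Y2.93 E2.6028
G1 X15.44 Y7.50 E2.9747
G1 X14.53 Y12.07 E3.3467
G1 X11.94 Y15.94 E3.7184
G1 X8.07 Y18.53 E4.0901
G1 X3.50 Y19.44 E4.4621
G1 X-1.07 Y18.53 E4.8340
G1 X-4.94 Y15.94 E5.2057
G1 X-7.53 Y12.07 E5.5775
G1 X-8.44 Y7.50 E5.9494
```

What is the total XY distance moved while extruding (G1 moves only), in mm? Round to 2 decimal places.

Sum the Euclidean lengths of each G1 segment: total = 74.53 mm.

74.53 mm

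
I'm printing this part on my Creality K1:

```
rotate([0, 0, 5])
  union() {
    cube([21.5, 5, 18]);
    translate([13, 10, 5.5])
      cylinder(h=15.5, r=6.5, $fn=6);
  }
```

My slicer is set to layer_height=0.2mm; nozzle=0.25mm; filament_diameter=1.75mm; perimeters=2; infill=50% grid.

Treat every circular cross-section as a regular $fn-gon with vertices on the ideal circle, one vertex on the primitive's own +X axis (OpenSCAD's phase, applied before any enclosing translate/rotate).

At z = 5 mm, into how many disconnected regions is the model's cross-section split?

1

At z = 5 mm: the cube is present — its section is the full 21.5×5 rectangle; the cylinder at (13, 10) is not intersected at this z (z outside [5.5, 21]); Merging all regions: only the 21.5×5 cube is present, so the union is just that shape — 1 connected region; (rotated 5° about Z; rotation is an isometry so areas/perimeters/island counts are preserved). The result has 1 disconnected region.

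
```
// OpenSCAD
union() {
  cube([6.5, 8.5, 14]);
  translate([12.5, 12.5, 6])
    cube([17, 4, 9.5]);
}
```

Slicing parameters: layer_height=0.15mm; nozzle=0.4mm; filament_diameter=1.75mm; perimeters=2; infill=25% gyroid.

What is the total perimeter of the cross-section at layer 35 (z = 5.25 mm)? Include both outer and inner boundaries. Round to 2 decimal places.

At z = 5.25 mm: the 6.5×8.5 cube contributes its full rectangle (perimeter 30.00 mm); the cube at (12.5, 12.5) is not intersected at this z (z outside [6, 15.5]); Merging all regions: only the 6.5×8.5 cube is present, so the union is just that shape — boundary = 30.00 mm. Overall, the cross-section is a single solid region. Total boundary length (outer) = 30.00 mm.

30.00 mm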